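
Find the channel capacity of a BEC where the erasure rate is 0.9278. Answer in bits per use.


C = 1 - epsilon = 1 - 0.9278 = 0.0722

0.0722 bits


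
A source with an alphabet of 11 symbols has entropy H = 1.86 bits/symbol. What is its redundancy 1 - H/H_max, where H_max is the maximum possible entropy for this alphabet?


H_max = log2(K) = log2(11) = 3.4594 bits/symbol. Redundancy = 1 - H/H_max = 1 - 1.86/3.4594 = 1 - 0.5377 = 0.4623

0.4623


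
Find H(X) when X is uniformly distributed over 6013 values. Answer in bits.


H = log2(n) = log2(6013) = 12.5539

12.5539 bits


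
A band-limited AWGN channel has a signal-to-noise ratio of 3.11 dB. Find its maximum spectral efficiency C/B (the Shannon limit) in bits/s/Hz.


SNR_linear = 10^(3.11/10) = 2.0464; C/B = log2(1 + SNR_linear) = log2(1 + 2.0464) = 1.6071

1.6071 bits/s/Hz


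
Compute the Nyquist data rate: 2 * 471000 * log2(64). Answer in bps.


Rate = 2 * B * log2(M) = 2 * 471000 * 6.0 = 5652000.0

5652000.0 bps


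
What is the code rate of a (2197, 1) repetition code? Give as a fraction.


Rate = k/n = 1/2197

1/2197


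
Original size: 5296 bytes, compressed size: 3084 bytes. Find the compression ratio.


Ratio = original / compressed = 5296 / 3084 = 1.7173

1.7173


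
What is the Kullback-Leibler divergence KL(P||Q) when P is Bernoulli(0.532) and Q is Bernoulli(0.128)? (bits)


KL = p*log2(p/q) + (1-p)*log2((1-p)/(1-q)) = 0.532*log2(0.532/0.128) + 0.468*log2(0.468/0.872) = 0.6732

0.6732 bits


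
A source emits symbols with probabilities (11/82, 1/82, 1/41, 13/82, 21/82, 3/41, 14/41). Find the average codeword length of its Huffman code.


Huffman construction (repeatedly merge the two least-probable nodes; each merge adds 1 bit to every symbol beneath it): 1/82 + 1/41 = 3/82; 3/82 + 3/41 = 9/82; 9/82 + 11/82 = 10/41; 13/82 + 10/41 = 33/82; 21/82 + 14/41 = 49/82; 33/82 + 49/82 = 1. Resulting codeword lengths (in the order the probabilities were given): (3, 5, 5, 2, 2, 4, 2). L_avg = sum(p_i * l_i) = 11/82*3 + 1/82*5 + 1/41*5 + 13/82*2 + 21/82*2 + 3/41*4 + 14/41*2 = 98/41 = 2.3902

2.3902 bits


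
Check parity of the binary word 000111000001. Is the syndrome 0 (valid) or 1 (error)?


Syndrome = XOR of all bits = 0 XOR 0 XOR 0 XOR 1 XOR 1 XOR 1 XOR 0 XOR 0 XOR 0 XOR 0 XOR 0 XOR 1 = 0

0


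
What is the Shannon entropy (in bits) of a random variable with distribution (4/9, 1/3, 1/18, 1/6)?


H = -sum(p_i * log2(p_i)). Terms: -(4/9)*log2(4/9) = 0.519967; -(1/3)*log2(1/3) = 0.528321; -(1/18)*log2(1/18) = 0.231663; -(1/6)*log2(1/6) = 0.430827. H = 0.519967 + 0.528321 + 0.231663 + 0.430827 = 1.7108

1.7108 bits


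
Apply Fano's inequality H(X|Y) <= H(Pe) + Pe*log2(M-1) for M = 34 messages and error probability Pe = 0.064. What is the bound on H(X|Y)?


H(Pe) = -Pe*log2(Pe) - (1-Pe)*log2(1-Pe) = -0.064*log2(0.064) - 0.936*log2(0.936) = 0.253810 + 0.089313 = 0.3431. Pe*log2(M-1) = 0.064*log2(33) = 0.322841. Bound = H(Pe) + Pe*log2(M-1) = 0.253810 + 0.089313 + 0.322841 = 0.666

0.666 bits


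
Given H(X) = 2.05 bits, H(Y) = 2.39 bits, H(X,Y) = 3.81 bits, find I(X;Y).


I(X;Y) = H(X) + H(Y) - H(X,Y) = 2.05 + 2.39 - 3.81 = 0.63

0.63 bits


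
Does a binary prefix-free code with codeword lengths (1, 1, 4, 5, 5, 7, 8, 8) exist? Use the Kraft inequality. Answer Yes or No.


Kraft sum = sum(2^(-l_i)) = 1.1406, need <= 1. Result: violated (a binary prefix-free code with these lengths cannot exist)

No


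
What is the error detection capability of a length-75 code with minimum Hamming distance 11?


Detection capability = d_min - 1 = 11 - 1 = 10

10 errors


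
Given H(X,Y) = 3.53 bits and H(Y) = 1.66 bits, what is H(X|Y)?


H(X|Y) = H(X,Y) - H(Y) = 3.53 - 1.66 = 1.87

1.87 bits


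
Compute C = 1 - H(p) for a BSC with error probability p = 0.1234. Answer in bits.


H(p) = -p*log2(p) - (1-p)*log2(1-p) = -0.1234*log2(0.1234) - 0.8766*log2(0.8766) = 0.372493 + 0.166562 = 0.5391. C = 1 - H(p) = 1 - 0.5391 = 0.4609

0.4609 bits


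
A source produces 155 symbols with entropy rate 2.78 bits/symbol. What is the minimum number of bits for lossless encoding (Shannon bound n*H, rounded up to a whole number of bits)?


Minimum bits >= n * H = 155 * 2.78 = 430.9, rounded up to a whole number of bits = 431

431 bits


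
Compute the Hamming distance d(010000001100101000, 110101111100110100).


Count differing positions: ^ . . ^ . ^ ^ ^ . . . . . ^ ^ ^ . . = 8 differences

8


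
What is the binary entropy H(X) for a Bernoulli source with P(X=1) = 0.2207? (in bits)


H = -p*log2(p) - (1-p)*log2(1-p). -0.2207*log2(0.2207) = 0.481091; -0.7793*log2(0.7793) = 0.280353. H = 0.481091 + 0.280353 = 0.7614

0.7614 bits


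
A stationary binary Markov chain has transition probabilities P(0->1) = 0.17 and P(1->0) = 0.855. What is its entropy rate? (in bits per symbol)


Stationary distribution: pi_0 = p10/(p01+p10) = 0.8341, pi_1 = 0.1659. Entropy rate H' = pi_0*H(p01) + pi_1*H(p10) = 0.8341*0.6577 + 0.1659*0.5972 = 0.6477

0.6477 bits/symbol


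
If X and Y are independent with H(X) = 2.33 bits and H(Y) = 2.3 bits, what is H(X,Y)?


For independent variables, H(X,Y) = H(X) + H(Y) = 2.33 + 2.3 = 4.63

4.63 bits


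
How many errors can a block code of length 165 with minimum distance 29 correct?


Correction capability = floor((d-1)/2) = floor((29-1)/2) = 14

14 errors


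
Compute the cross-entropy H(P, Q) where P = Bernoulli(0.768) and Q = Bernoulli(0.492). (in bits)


H(P,Q) = -p*log2(q) - (1-p)*log2(1-q). -0.768*log2(0.492) = 0.785871; -0.232*log2(0.508) = 0.226687. H(P,Q) = 0.785871 + 0.226687 = 1.0126

1.0126 bits


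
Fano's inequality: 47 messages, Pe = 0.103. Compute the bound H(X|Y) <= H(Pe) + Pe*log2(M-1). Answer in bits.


H(Pe) = -Pe*log2(Pe) - (1-Pe)*log2(1-Pe) = -0.103*log2(0.103) - 0.897*log2(0.897) = 0.337766 + 0.140668 = 0.4784. Pe*log2(M-1) = 0.103*log2(46) = 0.568927. Bound = H(Pe) + Pe*log2(M-1) = 0.337766 + 0.140668 + 0.568927 = 1.0474

1.0474 bits


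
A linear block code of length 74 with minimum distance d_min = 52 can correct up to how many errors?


Correction capability = floor((d-1)/2) = floor((52-1)/2) = 25

25 errors


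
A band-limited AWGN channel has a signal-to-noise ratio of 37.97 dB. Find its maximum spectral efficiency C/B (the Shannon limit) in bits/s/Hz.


SNR_linear = 10^(37.97/10) = 6266.1386; C/B = log2(1 + SNR_linear) = log2(1 + 6266.1386) = 12.6136

12.6136 bits/s/Hz


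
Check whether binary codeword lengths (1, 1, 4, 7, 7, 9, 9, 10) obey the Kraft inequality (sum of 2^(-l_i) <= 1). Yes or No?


Kraft sum = sum(2^(-l_i)) = 1.083, need <= 1. Result: violated (a binary prefix-free code with these lengths cannot exist)

No


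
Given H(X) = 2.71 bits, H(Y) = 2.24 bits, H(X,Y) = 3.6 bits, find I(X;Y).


I(X;Y) = H(X) + H(Y) - H(X,Y) = 2.71 + 2.24 - 3.6 = 1.35

1.35 bits


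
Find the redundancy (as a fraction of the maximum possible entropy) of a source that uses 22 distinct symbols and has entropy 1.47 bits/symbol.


H_max = log2(K) = log2(22) = 4.4594 bits/symbol. Redundancy = 1 - H/H_max = 1 - 1.47/4.4594 = 1 - 0.3296 = 0.6704

0.6704


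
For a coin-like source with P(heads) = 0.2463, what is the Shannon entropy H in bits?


H = -p*log2(p) - (1-p)*log2(1-p). -0.2463*log2(0.2463) = 0.497898; -0.7537*log2(0.7537) = 0.307463. H = 0.497898 + 0.307463 = 0.8054

0.8054 bits


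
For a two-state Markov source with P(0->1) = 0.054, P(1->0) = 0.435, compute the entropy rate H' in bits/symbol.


Stationary distribution: pi_0 = p10/(p01+p10) = 0.8896, pi_1 = 0.1104. Entropy rate H' = pi_0*H(p01) + pi_1*H(p10) = 0.8896*0.3032 + 0.1104*0.9878 = 0.3788

0.3788 bits/symbol


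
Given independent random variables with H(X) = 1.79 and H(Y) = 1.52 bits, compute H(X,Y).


For independent variables, H(X,Y) = H(X) + H(Y) = 1.79 + 1.52 = 3.31

3.31 bits


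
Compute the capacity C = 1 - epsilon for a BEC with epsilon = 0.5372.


C = 1 - epsilon = 1 - 0.5372 = 0.4628

0.4628 bits


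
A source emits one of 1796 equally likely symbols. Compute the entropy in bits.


H = log2(n) = log2(1796) = 10.8106

10.8106 bits


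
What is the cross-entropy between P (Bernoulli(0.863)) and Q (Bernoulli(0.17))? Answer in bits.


H(P,Q) = -p*log2(q) - (1-p)*log2(1-q). -0.863*log2(0.17) = 2.206167; -0.137*log2(0.83) = 0.036828. H(P,Q) = 2.206167 + 0.036828 = 2.243

2.243 bits


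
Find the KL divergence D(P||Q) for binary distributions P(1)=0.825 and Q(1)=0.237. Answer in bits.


KL = p*log2(p/q) + (1-p)*log2((1-p)/(1-q)) = 0.825*log2(0.825/0.237) + 0.175*log2(0.175/0.763) = 1.1128

1.1128 bits


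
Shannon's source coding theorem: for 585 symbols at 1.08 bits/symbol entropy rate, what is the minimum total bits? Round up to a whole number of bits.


Minimum bits >= n * H = 585 * 1.08 = 631.8, rounded up to a whole number of bits = 632

632 bits


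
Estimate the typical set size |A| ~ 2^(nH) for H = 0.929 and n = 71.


log2|A_typical| = nH = 71 * 0.929 = 65.959, so |A_typical| ~ 2^65.959 = 7.172e+19

7.172e+19


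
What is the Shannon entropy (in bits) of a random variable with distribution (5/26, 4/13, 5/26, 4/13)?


H = -sum(p_i * log2(p_i)). Terms: -(5/26)*log2(5/26) = 0.457406; -(4/13)*log2(4/13) = 0.523212; -(5/26)*log2(5/26) = 0.457406; -(4/13)*log2(4/13) = 0.523212. H = 0.457406 + 0.523212 + 0.457406 + 0.523212 = 1.9612

1.9612 bits


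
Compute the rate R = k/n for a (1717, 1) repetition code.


Rate = k/n = 1/1717

1/1717


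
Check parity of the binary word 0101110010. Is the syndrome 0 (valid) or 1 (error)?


Syndrome = XOR of all bits = 0 XOR 1 XOR 0 XOR 1 XOR 1 XOR 1 XOR 0 XOR 0 XOR 1 XOR 0 = 1

1


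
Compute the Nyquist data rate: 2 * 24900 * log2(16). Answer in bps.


Rate = 2 * B * log2(M) = 2 * 24900 * 4.0 = 199200.0

199200.0 bps


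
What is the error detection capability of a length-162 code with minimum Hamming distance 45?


Detection capability = d_min - 1 = 45 - 1 = 44

44 errors


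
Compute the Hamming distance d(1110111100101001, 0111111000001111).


Count differing positions: ^ . . ^ . . . ^ . . ^ . . ^ ^ . = 6 differences

6


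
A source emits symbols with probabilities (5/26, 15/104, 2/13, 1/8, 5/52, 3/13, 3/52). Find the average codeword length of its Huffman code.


Huffman construction (repeatedly merge the two least-probable nodes; each merge adds 1 bit to every symbol beneath it): 3/52 + 5/52 = 2/13; 1/8 + 15/104 = 7/26; 2/13 + 2/13 = 4/13; 5/26 + 3/13 = 11/26; 7/26 + 4/13 = 15/26; 11/26 + 15/26 = 1. Resulting codeword lengths (in the order the probabilities were given): (2, 3, 3, 3, 4, 2, 4). L_avg = sum(p_i * l_i) = 5/26*2 + 15/104*3 + 2/13*3 + 1/8*3 + 5/52*4 + 3/13*2 + 3/52*4 = 71/26 = 2.7308

2.7308 bits


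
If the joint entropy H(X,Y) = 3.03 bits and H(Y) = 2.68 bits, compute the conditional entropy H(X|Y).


H(X|Y) = H(X,Y) - H(Y) = 3.03 - 2.68 = 0.35

0.35 bits


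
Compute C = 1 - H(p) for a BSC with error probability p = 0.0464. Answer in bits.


H(p) = -p*log2(p) - (1-p)*log2(1-p) = -0.0464*log2(0.0464) - 0.9536*log2(0.9536) = 0.205540 + 0.065363 = 0.2709. C = 1 - H(p) = 1 - 0.2709 = 0.7291

0.7291 bits


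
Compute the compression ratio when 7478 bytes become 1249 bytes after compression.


Ratio = original / compressed = 7478 / 1249 = 5.9872

5.9872


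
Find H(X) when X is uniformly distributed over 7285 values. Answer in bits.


H = log2(n) = log2(7285) = 12.8307

12.8307 bits


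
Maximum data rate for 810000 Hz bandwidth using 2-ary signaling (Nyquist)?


Rate = 2 * B * log2(M) = 2 * 810000 * 1.0 = 1620000.0

1620000.0 bps


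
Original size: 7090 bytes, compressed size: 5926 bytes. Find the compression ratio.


Ratio = original / compressed = 7090 / 5926 = 1.1964

1.1964


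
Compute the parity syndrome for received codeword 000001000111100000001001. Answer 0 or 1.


Syndrome = XOR of all bits = 0 XOR 0 XOR 0 XOR 0 XOR 0 XOR 1 XOR 0 XOR 0 XOR 0 XOR 1 XOR 1 XOR 1 XOR 1 XOR 0 XOR 0 XOR 0 XOR 0 XOR 0 XOR 0 XOR 0 XOR 1 XOR 0 XOR 0 XOR 1 = 1

1


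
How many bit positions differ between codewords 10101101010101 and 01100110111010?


Count differing positions: ^ ^ . . ^ . ^ ^ ^ . ^ ^ ^ ^ = 10 differences

10


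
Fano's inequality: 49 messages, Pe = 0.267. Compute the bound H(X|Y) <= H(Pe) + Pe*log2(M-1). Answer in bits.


H(Pe) = -Pe*log2(Pe) - (1-Pe)*log2(1-Pe) = -0.267*log2(0.267) - 0.733*log2(0.733) = 0.508659 + 0.328468 = 0.8371. Pe*log2(M-1) = 0.267*log2(48) = 1.491185. Bound = H(Pe) + Pe*log2(M-1) = 0.508659 + 0.328468 + 1.491185 = 2.3283

2.3283 bits


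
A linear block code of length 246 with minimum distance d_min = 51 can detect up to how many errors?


Detection capability = d_min - 1 = 51 - 1 = 50

50 errors


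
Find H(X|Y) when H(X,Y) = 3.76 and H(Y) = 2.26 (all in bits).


H(X|Y) = H(X,Y) - H(Y) = 3.76 - 2.26 = 1.5

1.5 bits


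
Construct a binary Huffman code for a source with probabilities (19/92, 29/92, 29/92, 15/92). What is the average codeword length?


Huffman construction (repeatedly merge the two least-probable nodes; each merge adds 1 bit to every symbol beneath it): 15/92 + 19/92 = 17/46; 29/92 + 29/92 = 29/46; 17/46 + 29/46 = 1. Resulting codeword lengths (in the order the probabilities were given): (2, 2, 2, 2). L_avg = sum(p_i * l_i) = 19/92*2 + 29/92*2 + 29/92*2 + 15/92*2 = 2

2.0 bits


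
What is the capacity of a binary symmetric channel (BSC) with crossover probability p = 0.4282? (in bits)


H(p) = -p*log2(p) - (1-p)*log2(1-p) = -0.4282*log2(0.4282) - 0.5718*log2(0.5718) = 0.523964 + 0.461110 = 0.9851. C = 1 - H(p) = 1 - 0.9851 = 0.0149

0.0149 bits


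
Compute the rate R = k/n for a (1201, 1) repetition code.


Rate = k/n = 1/1201

1/1201


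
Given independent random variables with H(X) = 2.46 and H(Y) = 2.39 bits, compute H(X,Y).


For independent variables, H(X,Y) = H(X) + H(Y) = 2.46 + 2.39 = 4.85

4.85 bits


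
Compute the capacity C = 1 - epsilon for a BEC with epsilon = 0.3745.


C = 1 - epsilon = 1 - 0.3745 = 0.6255

0.6255 bits


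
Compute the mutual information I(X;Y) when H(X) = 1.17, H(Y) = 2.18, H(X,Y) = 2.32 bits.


I(X;Y) = H(X) + H(Y) - H(X,Y) = 1.17 + 2.18 - 2.32 = 1.03

1.03 bits


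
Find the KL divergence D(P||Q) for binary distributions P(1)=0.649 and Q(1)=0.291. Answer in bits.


KL = p*log2(p/q) + (1-p)*log2((1-p)/(1-q)) = 0.649*log2(0.649/0.291) + 0.351*log2(0.351/0.709) = 0.395

0.395 bits


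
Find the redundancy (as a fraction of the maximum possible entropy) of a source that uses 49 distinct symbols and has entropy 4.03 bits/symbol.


H_max = log2(K) = log2(49) = 5.6147 bits/symbol. Redundancy = 1 - H/H_max = 1 - 4.03/5.6147 = 1 - 0.7178 = 0.2822

0.2822


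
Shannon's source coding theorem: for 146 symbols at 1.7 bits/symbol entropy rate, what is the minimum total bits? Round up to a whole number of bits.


Minimum bits >= n * H = 146 * 1.7 = 248.2, rounded up to a whole number of bits = 249

249 bits


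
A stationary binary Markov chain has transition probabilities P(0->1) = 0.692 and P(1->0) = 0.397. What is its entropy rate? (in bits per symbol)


Stationary distribution: pi_0 = p10/(p01+p10) = 0.3646, pi_1 = 0.6354. Entropy rate H' = pi_0*H(p01) + pi_1*H(p10) = 0.3646*0.8909 + 0.6354*0.9692 = 0.9406

0.9406 bits/symbol


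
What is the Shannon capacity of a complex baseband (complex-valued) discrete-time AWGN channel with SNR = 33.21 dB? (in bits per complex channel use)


SNR_linear = 10^(33.21/10) = 2094.1125; C = log2(1 + SNR_linear) = log2(1 + 2094.1125) = 11.0328

11.0328 bits/channel use


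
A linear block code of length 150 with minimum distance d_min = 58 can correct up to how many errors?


Correction capability = floor((d-1)/2) = floor((58-1)/2) = 28

28 errors


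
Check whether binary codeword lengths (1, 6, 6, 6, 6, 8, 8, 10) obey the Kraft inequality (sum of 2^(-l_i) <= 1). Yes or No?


Kraft sum = sum(2^(-l_i)) = 0.5713, need <= 1. Result: satisfied (a binary prefix-free code with these lengths exists)

Yes


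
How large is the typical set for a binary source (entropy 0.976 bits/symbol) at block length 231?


log2|A_typical| = nH = 231 * 0.976 = 225.456, so |A_typical| ~ 2^225.456 = 7.396e+67

7.396e+67


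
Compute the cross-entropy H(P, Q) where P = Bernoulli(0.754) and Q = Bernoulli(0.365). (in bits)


H(P,Q) = -p*log2(q) - (1-p)*log2(1-q). -0.754*log2(0.365) = 1.096340; -0.246*log2(0.635) = 0.161172. H(P,Q) = 1.096340 + 0.161172 = 1.2575

1.2575 bits


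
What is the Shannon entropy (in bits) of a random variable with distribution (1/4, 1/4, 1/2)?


H = -sum(p_i * log2(p_i)). Terms: -(1/4)*log2(1/4) = 0.500000; -(1/4)*log2(1/4) = 0.500000; -(1/2)*log2(1/2) = 0.500000. H = 0.500000 + 0.500000 + 0.500000 = 1.5

1.5 bits


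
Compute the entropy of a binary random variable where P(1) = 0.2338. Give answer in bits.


H = -p*log2(p) - (1-p)*log2(1-p). -0.2338*log2(0.2338) = 0.490198; -0.7662*log2(0.7662) = 0.294379. H = 0.490198 + 0.294379 = 0.7846

0.7846 bits


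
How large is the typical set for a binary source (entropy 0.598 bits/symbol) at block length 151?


log2|A_typical| = nH = 151 * 0.598 = 90.298, so |A_typical| ~ 2^90.298 = 1.522e+27

1.522e+27


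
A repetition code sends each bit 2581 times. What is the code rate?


Rate = k/n = 1/2581

1/2581


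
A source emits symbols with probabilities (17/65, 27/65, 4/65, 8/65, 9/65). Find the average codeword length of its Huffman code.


Huffman construction (repeatedly merge the two least-probable nodes; each merge adds 1 bit to every symbol beneath it): 4/65 + 8/65 = 12/65; 9/65 + 12/65 = 21/65; 17/65 + 21/65 = 38/65; 27/65 + 38/65 = 1. Resulting codeword lengths (in the order the probabilities were given): (2, 1, 4, 4, 3). L_avg = sum(p_i * l_i) = 17/65*2 + 27/65*1 + 4/65*4 + 8/65*4 + 9/65*3 = 136/65 = 2.0923

2.0923 bits


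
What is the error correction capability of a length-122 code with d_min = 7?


Correction capability = floor((d-1)/2) = floor((7-1)/2) = 3

3 errors


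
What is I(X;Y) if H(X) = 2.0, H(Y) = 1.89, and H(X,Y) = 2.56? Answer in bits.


I(X;Y) = H(X) + H(Y) - H(X,Y) = 2.0 + 1.89 - 2.56 = 1.33

1.33 bits


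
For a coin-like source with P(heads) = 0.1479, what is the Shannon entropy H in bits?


H = -p*log2(p) - (1-p)*log2(1-p). -0.1479*log2(0.1479) = 0.407806; -0.8521*log2(0.8521) = 0.196754. H = 0.407806 + 0.196754 = 0.6046

0.6046 bits


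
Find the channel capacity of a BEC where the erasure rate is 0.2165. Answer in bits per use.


C = 1 - epsilon = 1 - 0.2165 = 0.7835

0.7835 bits


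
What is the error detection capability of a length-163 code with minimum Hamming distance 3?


Detection capability = d_min - 1 = 3 - 1 = 2

2 errors


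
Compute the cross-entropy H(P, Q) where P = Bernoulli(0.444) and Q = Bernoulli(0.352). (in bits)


H(P,Q) = -p*log2(q) - (1-p)*log2(1-q). -0.444*log2(0.352) = 0.668821; -0.556*log2(0.648) = 0.348019. H(P,Q) = 0.668821 + 0.348019 = 1.0168

1.0168 bits


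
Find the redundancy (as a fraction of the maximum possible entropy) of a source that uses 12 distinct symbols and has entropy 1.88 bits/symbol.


H_max = log2(K) = log2(12) = 3.585 bits/symbol. Redundancy = 1 - H/H_max = 1 - 1.88/3.585 = 1 - 0.5244 = 0.4756

0.4756


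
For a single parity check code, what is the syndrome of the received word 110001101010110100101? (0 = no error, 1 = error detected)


Syndrome = XOR of all bits = 1 XOR 1 XOR 0 XOR 0 XOR 0 XOR 1 XOR 1 XOR 0 XOR 1 XOR 0 XOR 1 XOR 0 XOR 1 XOR 1 XOR 0 XOR 1 XOR 0 XOR 0 XOR 1 XOR 0 XOR 1 = 1

1


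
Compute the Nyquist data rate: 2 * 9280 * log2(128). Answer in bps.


Rate = 2 * B * log2(M) = 2 * 9280 * 7.0 = 129920.0

129920.0 bps


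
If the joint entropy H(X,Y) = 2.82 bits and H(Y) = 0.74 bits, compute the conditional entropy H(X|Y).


H(X|Y) = H(X,Y) - H(Y) = 2.82 - 0.74 = 2.08

2.08 bits


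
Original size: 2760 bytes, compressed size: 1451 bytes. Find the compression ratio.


Ratio = original / compressed = 2760 / 1451 = 1.9021

1.9021


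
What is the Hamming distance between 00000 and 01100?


Count differing positions: . ^ ^ . . = 2 differences

2


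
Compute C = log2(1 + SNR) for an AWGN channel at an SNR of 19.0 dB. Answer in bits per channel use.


SNR_linear = 10^(19.0/10) = 79.4328; C = log2(1 + SNR_linear) = log2(1 + 79.4328) = 6.3297

6.3297 bits/channel use


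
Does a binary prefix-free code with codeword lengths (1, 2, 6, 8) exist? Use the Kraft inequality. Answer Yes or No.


Kraft sum = sum(2^(-l_i)) = 0.7695, need <= 1. Result: satisfied (a binary prefix-free code with these lengths exists)

Yes


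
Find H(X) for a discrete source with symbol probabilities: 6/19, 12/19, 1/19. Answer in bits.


H = -sum(p_i * log2(p_i)). Terms: -(6/19)*log2(6/19) = 0.525147; -(12/19)*log2(12/19) = 0.418715; -(1/19)*log2(1/19) = 0.223575. H = 0.525147 + 0.418715 + 0.223575 = 1.1674

1.1674 bits


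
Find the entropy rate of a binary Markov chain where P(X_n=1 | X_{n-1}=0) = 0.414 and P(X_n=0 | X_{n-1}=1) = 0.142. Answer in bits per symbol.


Stationary distribution: pi_0 = p10/(p01+p10) = 0.2554, pi_1 = 0.7446. Entropy rate H' = pi_0*H(p01) + pi_1*H(p10) = 0.2554*0.9786 + 0.7446*0.5895 = 0.6888

0.6888 bits/symbol


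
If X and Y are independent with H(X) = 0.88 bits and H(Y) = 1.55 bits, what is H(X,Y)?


For independent variables, H(X,Y) = H(X) + H(Y) = 0.88 + 1.55 = 2.43

2.43 bits


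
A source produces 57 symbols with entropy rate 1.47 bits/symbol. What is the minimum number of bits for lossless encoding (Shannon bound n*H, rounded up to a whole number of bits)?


Minimum bits >= n * H = 57 * 1.47 = 83.79, rounded up to a whole number of bits = 84

84 bits


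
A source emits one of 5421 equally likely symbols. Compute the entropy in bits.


H = log2(n) = log2(5421) = 12.4043

12.4043 bits


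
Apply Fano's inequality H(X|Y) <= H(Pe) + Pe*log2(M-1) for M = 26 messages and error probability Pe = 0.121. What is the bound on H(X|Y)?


H(Pe) = -Pe*log2(Pe) - (1-Pe)*log2(1-Pe) = -0.121*log2(0.121) - 0.879*log2(0.879) = 0.368677 + 0.163551 = 0.5322. Pe*log2(M-1) = 0.121*log2(25) = 0.561907. Bound = H(Pe) + Pe*log2(M-1) = 0.368677 + 0.163551 + 0.561907 = 1.0941

1.0941 bits


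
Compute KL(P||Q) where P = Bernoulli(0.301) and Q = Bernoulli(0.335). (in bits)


KL = p*log2(p/q) + (1-p)*log2((1-p)/(1-q)) = 0.301*log2(0.301/0.335) + 0.699*log2(0.699/0.665) = 0.0038

0.0038 bits


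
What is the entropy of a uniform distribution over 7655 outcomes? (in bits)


H = log2(n) = log2(7655) = 12.9022

12.9022 bits


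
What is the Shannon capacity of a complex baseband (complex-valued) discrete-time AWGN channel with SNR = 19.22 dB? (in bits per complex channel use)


SNR_linear = 10^(19.22/10) = 83.5603; C = log2(1 + SNR_linear) = log2(1 + 83.5603) = 6.4019

6.4019 bits/channel use


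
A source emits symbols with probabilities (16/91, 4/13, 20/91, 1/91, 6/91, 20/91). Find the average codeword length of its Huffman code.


Huffman construction (repeatedly merge the two least-probable nodes; each merge adds 1 bit to every symbol beneath it): 1/91 + 6/91 = 1/13; 1/13 + 16/91 = 23/91; 20/91 + 20/91 = 40/91; 23/91 + 4/13 = 51/91; 40/91 + 51/91 = 1. Resulting codeword lengths (in the order the probabilities were given): (3, 2, 2, 4, 4, 2). L_avg = sum(p_i * l_i) = 16/91*3 + 4/13*2 + 20/91*2 + 1/91*4 + 6/91*4 + 20/91*2 = 212/91 = 2.3297

2.3297 bits


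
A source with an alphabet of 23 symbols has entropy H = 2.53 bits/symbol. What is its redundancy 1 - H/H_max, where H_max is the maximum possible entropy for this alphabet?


H_max = log2(K) = log2(23) = 4.5236 bits/symbol. Redundancy = 1 - H/H_max = 1 - 2.53/4.5236 = 1 - 0.5593 = 0.4407

0.4407


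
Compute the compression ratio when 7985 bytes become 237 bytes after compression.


Ratio = original / compressed = 7985 / 237 = 33.692

33.692


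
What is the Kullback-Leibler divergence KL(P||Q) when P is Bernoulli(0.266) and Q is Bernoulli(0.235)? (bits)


KL = p*log2(p/q) + (1-p)*log2((1-p)/(1-q)) = 0.266*log2(0.266/0.235) + 0.734*log2(0.734/0.765) = 0.0037

0.0037 bits


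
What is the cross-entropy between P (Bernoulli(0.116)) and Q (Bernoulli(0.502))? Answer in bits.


H(P,Q) = -p*log2(q) - (1-p)*log2(1-q). -0.116*log2(0.502) = 0.115332; -0.884*log2(0.498) = 0.889112. H(P,Q) = 0.115332 + 0.889112 = 1.0044

1.0044 bits


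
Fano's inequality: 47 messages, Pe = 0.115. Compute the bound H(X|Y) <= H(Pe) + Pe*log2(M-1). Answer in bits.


H(Pe) = -Pe*log2(Pe) - (1-Pe)*log2(1-Pe) = -0.115*log2(0.115) - 0.885*log2(0.885) = 0.358834 + 0.155982 = 0.5148. Pe*log2(M-1) = 0.115*log2(46) = 0.635210. Bound = H(Pe) + Pe*log2(M-1) = 0.358834 + 0.155982 + 0.635210 = 1.15

1.15 bits


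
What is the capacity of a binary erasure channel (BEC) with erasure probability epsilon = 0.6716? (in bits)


C = 1 - epsilon = 1 - 0.6716 = 0.3284

0.3284 bits


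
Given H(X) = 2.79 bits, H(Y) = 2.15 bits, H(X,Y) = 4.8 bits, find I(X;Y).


I(X;Y) = H(X) + H(Y) - H(X,Y) = 2.79 + 2.15 - 4.8 = 0.14

0.14 bits


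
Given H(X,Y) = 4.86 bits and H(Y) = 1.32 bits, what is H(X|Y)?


H(X|Y) = H(X,Y) - H(Y) = 4.86 - 1.32 = 3.54

3.54 bits


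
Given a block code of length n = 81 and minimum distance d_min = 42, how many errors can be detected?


Detection capability = d_min - 1 = 42 - 1 = 41

41 errors


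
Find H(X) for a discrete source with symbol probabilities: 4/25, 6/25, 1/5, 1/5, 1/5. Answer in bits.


H = -sum(p_i * log2(p_i)). Terms: -(4/25)*log2(4/25) = 0.423017; -(6/25)*log2(6/25) = 0.494134; -(1/5)*log2(1/5) = 0.464386; -(1/5)*log2(1/5) = 0.464386; -(1/5)*log2(1/5) = 0.464386. H = 0.423017 + 0.494134 + 0.464386 + 0.464386 + 0.464386 = 2.3103

2.3103 bits


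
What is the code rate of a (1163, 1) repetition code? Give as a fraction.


Rate = k/n = 1/1163

1/1163


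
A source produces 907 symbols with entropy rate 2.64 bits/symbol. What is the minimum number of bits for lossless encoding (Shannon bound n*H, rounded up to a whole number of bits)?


Minimum bits >= n * H = 907 * 2.64 = 2394.48, rounded up to a whole number of bits = 2395

2395 bits


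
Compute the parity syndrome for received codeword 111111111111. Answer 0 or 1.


Syndrome = XOR of all bits = 1 XOR 1 XOR 1 XOR 1 XOR 1 XOR 1 XOR 1 XOR 1 XOR 1 XOR 1 XOR 1 XOR 1 = 0

0


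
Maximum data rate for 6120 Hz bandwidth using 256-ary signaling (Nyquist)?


Rate = 2 * B * log2(M) = 2 * 6120 * 8.0 = 97920.0

97920.0 bps


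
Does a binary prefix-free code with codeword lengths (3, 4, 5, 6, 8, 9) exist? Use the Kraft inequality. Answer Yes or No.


Kraft sum = sum(2^(-l_i)) = 0.2402, need <= 1. Result: satisfied (a binary prefix-free code with these lengths exists)

Yes


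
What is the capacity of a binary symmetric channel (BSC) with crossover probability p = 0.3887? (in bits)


H(p) = -p*log2(p) - (1-p)*log2(1-p) = -0.3887*log2(0.3887) - 0.6113*log2(0.6113) = 0.529903 + 0.434052 = 0.964. C = 1 - H(p) = 1 - 0.964 = 0.036

0.036 bits


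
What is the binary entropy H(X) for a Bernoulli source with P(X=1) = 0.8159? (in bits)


H = -p*log2(p) - (1-p)*log2(1-p). -0.8159*log2(0.8159) = 0.239496; -0.1841*log2(0.1841) = 0.449469. H = 0.239496 + 0.449469 = 0.689

0.689 bits


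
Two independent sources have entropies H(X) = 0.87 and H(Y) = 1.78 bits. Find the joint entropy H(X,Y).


For independent variables, H(X,Y) = H(X) + H(Y) = 0.87 + 1.78 = 2.65

2.65 bits


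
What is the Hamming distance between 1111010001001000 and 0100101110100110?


Count differing positions: ^ . ^ ^ ^ ^ ^ ^ ^ ^ ^ . ^ ^ ^ . = 13 differences

13


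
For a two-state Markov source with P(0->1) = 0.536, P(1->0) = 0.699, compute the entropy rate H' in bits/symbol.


Stationary distribution: pi_0 = p10/(p01+p10) = 0.566, pi_1 = 0.434. Entropy rate H' = pi_0*H(p01) + pi_1*H(p10) = 0.566*0.9963 + 0.434*0.8825 = 0.9469

0.9469 bits/symbol


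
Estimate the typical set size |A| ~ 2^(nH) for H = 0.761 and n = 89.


log2|A_typical| = nH = 89 * 0.761 = 67.729, so |A_typical| ~ 2^67.729 = 2.446e+20

2.446e+20


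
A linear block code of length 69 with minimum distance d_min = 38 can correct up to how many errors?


Correction capability = floor((d-1)/2) = floor((38-1)/2) = 18

18 errors


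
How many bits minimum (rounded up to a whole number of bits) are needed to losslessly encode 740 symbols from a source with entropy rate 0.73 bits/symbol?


Minimum bits >= n * H = 740 * 0.73 = 540.2, rounded up to a whole number of bits = 541

541 bits


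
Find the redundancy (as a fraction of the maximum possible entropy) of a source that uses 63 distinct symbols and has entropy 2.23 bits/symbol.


H_max = log2(K) = log2(63) = 5.9773 bits/symbol. Redundancy = 1 - H/H_max = 1 - 2.23/5.9773 = 1 - 0.3731 = 0.6269

0.6269


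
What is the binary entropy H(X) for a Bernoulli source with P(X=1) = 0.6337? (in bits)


H = -p*log2(p) - (1-p)*log2(1-p). -0.6337*log2(0.6337) = 0.417056; -0.3663*log2(0.3663) = 0.530733. H = 0.417056 + 0.530733 = 0.9478

0.9478 bits


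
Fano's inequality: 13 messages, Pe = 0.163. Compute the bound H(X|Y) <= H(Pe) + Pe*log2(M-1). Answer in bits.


H(Pe) = -Pe*log2(Pe) - (1-Pe)*log2(1-Pe) = -0.163*log2(0.163) - 0.837*log2(0.837) = 0.426580 + 0.214858 = 0.6414. Pe*log2(M-1) = 0.163*log2(12) = 0.584349. Bound = H(Pe) + Pe*log2(M-1) = 0.426580 + 0.214858 + 0.584349 = 1.2258

1.2258 bits


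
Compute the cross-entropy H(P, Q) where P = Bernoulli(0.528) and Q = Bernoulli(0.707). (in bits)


H(P,Q) = -p*log2(q) - (1-p)*log2(1-q). -0.528*log2(0.707) = 0.264115; -0.472*log2(0.293) = 0.835925. H(P,Q) = 0.264115 + 0.835925 = 1.1

1.1 bits


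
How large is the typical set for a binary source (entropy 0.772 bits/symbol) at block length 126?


log2|A_typical| = nH = 126 * 0.772 = 97.272, so |A_typical| ~ 2^97.272 = 1.913e+29

1.913e+29


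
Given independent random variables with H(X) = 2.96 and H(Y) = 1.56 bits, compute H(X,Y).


For independent variables, H(X,Y) = H(X) + H(Y) = 2.96 + 1.56 = 4.52

4.52 bits


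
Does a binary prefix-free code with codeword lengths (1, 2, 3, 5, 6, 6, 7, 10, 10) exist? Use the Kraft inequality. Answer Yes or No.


Kraft sum = sum(2^(-l_i)) = 0.9473, need <= 1. Result: satisfied (a binary prefix-free code with these lengths exists)

Yes


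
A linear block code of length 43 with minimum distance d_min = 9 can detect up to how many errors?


Detection capability = d_min - 1 = 9 - 1 = 8

8 errors


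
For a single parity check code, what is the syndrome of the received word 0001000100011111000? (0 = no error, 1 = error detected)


Syndrome = XOR of all bits = 0 XOR 0 XOR 0 XOR 1 XOR 0 XOR 0 XOR 0 XOR 1 XOR 0 XOR 0 XOR 0 XOR 1 XOR 1 XOR 1 XOR 1 XOR 1 XOR 0 XOR 0 XOR 0 = 1

1


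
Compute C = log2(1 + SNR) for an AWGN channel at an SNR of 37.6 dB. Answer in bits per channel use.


SNR_linear = 10^(37.6/10) = 5754.3994; C = log2(1 + SNR_linear) = log2(1 + 5754.3994) = 12.4907

12.4907 bits/channel use


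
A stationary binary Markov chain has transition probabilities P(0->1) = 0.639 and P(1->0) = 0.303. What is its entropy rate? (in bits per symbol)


Stationary distribution: pi_0 = p10/(p01+p10) = 0.3217, pi_1 = 0.6783. Entropy rate H' = pi_0*H(p01) + pi_1*H(p10) = 0.3217*0.9435 + 0.6783*0.8849 = 0.9038

0.9038 bits/symbol


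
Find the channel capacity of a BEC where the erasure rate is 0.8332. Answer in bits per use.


C = 1 - epsilon = 1 - 0.8332 = 0.1668

0.1668 bits


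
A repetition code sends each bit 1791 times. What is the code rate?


Rate = k/n = 1/1791

1/1791


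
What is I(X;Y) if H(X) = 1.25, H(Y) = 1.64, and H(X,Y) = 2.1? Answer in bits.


I(X;Y) = H(X) + H(Y) - H(X,Y) = 1.25 + 1.64 - 2.1 = 0.79

0.79 bits


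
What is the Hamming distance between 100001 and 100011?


Count differing positions: . . . . ^ . = 1 differences

1


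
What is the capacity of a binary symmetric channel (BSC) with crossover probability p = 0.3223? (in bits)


H(p) = -p*log2(p) - (1-p)*log2(1-p) = -0.3223*log2(0.3223) - 0.6777*log2(0.6777) = 0.526485 + 0.380380 = 0.9069. C = 1 - H(p) = 1 - 0.9069 = 0.0931

0.0931 bits


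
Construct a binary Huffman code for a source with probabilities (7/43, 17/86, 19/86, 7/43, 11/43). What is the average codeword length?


Huffman construction (repeatedly merge the two least-probable nodes; each merge adds 1 bit to every symbol beneath it): 7/43 + 7/43 = 14/43; 17/86 + 19/86 = 18/43; 11/43 + 14/43 = 25/43; 18/43 + 25/43 = 1. Resulting codeword lengths (in the order the probabilities were given): (3, 2, 2, 3, 2). L_avg = sum(p_i * l_i) = 7/43*3 + 17/86*2 + 19/86*2 + 7/43*3 + 11/43*2 = 100/43 = 2.3256

2.3256 bits


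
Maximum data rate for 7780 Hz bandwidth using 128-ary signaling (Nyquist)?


Rate = 2 * B * log2(M) = 2 * 7780 * 7.0 = 108920.0

108920.0 bps


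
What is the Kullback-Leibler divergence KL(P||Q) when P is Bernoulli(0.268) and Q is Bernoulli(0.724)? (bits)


KL = p*log2(p/q) + (1-p)*log2((1-p)/(1-q)) = 0.268*log2(0.268/0.724) + 0.732*log2(0.732/0.276) = 0.6458

0.6458 bits


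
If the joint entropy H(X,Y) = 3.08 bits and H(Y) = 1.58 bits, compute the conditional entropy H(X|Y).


H(X|Y) = H(X,Y) - H(Y) = 3.08 - 1.58 = 1.5

1.5 bits


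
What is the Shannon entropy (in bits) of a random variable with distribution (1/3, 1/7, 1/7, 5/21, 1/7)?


H = -sum(p_i * log2(p_i)). Terms: -(1/3)*log2(1/3) = 0.528321; -(1/7)*log2(1/7) = 0.401051; -(1/7)*log2(1/7) = 0.401051; -(5/21)*log2(5/21) = 0.492950; -(1/7)*log2(1/7) = 0.401051. H = 0.528321 + 0.401051 + 0.401051 + 0.492950 + 0.401051 = 2.2244

2.2244 bits


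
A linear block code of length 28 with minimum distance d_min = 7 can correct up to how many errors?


Correction capability = floor((d-1)/2) = floor((7-1)/2) = 3

3 errors


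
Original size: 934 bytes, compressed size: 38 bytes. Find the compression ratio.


Ratio = original / compressed = 934 / 38 = 24.5789

24.5789


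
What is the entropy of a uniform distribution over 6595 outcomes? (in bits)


H = log2(n) = log2(6595) = 12.6872

12.6872 bits


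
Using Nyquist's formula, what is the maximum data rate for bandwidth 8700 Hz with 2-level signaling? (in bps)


Rate = 2 * B * log2(M) = 2 * 8700 * 1.0 = 17400.0

17400.0 bps


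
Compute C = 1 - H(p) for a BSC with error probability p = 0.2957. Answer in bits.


H(p) = -p*log2(p) - (1-p)*log2(1-p) = -0.2957*log2(0.2957) - 0.7043*log2(0.7043) = 0.519780 + 0.356191 = 0.876. C = 1 - H(p) = 1 - 0.876 = 0.124

0.124 bits


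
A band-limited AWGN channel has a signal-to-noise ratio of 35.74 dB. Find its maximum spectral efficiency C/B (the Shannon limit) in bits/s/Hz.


SNR_linear = 10^(35.74/10) = 3749.73; C/B = log2(1 + SNR_linear) = log2(1 + 3749.73) = 11.873

11.873 bits/s/Hz


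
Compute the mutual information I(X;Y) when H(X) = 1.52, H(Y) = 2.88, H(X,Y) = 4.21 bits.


I(X;Y) = H(X) + H(Y) - H(X,Y) = 1.52 + 2.88 - 4.21 = 0.19

0.19 bits


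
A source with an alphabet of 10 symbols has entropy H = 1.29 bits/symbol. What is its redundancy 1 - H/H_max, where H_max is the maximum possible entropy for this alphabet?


H_max = log2(K) = log2(10) = 3.3219 bits/symbol. Redundancy = 1 - H/H_max = 1 - 1.29/3.3219 = 1 - 0.3883 = 0.6117

0.6117


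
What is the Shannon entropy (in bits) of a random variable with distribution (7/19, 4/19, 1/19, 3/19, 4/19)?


H = -sum(p_i * log2(p_i)). Terms: -(7/19)*log2(7/19) = 0.530737; -(4/19)*log2(4/19) = 0.473248; -(1/19)*log2(1/19) = 0.223575; -(3/19)*log2(3/19) = 0.420468; -(4/19)*log2(4/19) = 0.473248. H = 0.530737 + 0.473248 + 0.223575 + 0.420468 + 0.473248 = 2.1213

2.1213 bits


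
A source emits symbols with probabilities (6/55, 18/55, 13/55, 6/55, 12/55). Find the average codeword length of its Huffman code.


Huffman construction (repeatedly merge the two least-probable nodes; each merge adds 1 bit to every symbol beneath it): 6/55 + 6/55 = 12/55; 12/55 + 12/55 = 24/55; 13/55 + 18/55 = 31/55; 24/55 + 31/55 = 1. Resulting codeword lengths (in the order the probabilities were given): (3, 2, 2, 3, 2). L_avg = sum(p_i * l_i) = 6/55*3 + 18/55*2 + 13/55*2 + 6/55*3 + 12/55*2 = 122/55 = 2.2182

2.2182 bits


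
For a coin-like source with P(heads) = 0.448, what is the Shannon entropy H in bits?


H = -p*log2(p) - (1-p)*log2(1-p). -0.448*log2(0.448) = 0.518976; -0.552*log2(0.552) = 0.473207. H = 0.518976 + 0.473207 = 0.9922

0.9922 bits


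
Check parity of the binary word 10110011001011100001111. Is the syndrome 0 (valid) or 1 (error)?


Syndrome = XOR of all bits = 1 XOR 0 XOR 1 XOR 1 XOR 0 XOR 0 XOR 1 XOR 1 XOR 0 XOR 0 XOR 1 XOR 0 XOR 1 XOR 1 XOR 1 XOR 0 XOR 0 XOR 0 XOR 0 XOR 1 XOR 1 XOR 1 XOR 1 = 1

1


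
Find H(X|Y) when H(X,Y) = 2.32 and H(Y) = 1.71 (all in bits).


H(X|Y) = H(X,Y) - H(Y) = 2.32 - 1.71 = 0.61

0.61 bits


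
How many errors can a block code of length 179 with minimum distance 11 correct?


Correction capability = floor((d-1)/2) = floor((11-1)/2) = 5

5 errors


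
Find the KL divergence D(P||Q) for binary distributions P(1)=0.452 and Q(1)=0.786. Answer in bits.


KL = p*log2(p/q) + (1-p)*log2((1-p)/(1-q)) = 0.452*log2(0.452/0.786) + 0.548*log2(0.548/0.214) = 0.3826

0.3826 bits


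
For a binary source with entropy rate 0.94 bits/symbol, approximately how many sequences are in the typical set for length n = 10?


log2|A_typical| = nH = 10 * 0.94 = 9.4, so |A_typical| ~ 2^9.4 = 6.756e+02

6.756e+02


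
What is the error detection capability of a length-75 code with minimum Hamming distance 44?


Detection capability = d_min - 1 = 44 - 1 = 43

43 errors


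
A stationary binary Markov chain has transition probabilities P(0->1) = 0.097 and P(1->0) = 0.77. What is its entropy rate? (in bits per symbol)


Stationary distribution: pi_0 = p10/(p01+p10) = 0.8881, pi_1 = 0.1119. Entropy rate H' = pi_0*H(p01) + pi_1*H(p10) = 0.8881*0.4594 + 0.1119*0.778 = 0.4951

0.4951 bits/symbol


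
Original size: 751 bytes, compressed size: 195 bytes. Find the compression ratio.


Ratio = original / compressed = 751 / 195 = 3.8513

3.8513


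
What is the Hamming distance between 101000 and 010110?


Count differing positions: ^ ^ ^ ^ ^ . = 5 differences

5


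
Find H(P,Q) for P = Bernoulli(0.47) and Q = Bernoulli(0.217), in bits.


H(P,Q) = -p*log2(q) - (1-p)*log2(1-q). -0.47*log2(0.217) = 1.035990; -0.53*log2(0.783) = 0.187045. H(P,Q) = 1.035990 + 0.187045 = 1.223

1.223 bits


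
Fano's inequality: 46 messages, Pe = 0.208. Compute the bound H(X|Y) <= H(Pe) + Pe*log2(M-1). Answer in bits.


H(Pe) = -Pe*log2(Pe) - (1-Pe)*log2(1-Pe) = -0.208*log2(0.208) - 0.792*log2(0.792) = 0.471192 + 0.266451 = 0.7376. Pe*log2(M-1) = 0.208*log2(45) = 1.142305. Bound = H(Pe) + Pe*log2(M-1) = 0.471192 + 0.266451 + 1.142305 = 1.8799

1.8799 bits


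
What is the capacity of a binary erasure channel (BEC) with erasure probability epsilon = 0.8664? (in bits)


C = 1 - epsilon = 1 - 0.8664 = 0.1336

0.1336 bits


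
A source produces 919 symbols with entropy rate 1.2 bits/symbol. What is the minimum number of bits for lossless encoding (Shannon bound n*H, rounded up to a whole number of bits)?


Minimum bits >= n * H = 919 * 1.2 = 1102.8, rounded up to a whole number of bits = 1103

1103 bits


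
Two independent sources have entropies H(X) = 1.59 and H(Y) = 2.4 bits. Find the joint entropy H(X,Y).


For independent variables, H(X,Y) = H(X) + H(Y) = 1.59 + 2.4 = 3.99

3.99 bits
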